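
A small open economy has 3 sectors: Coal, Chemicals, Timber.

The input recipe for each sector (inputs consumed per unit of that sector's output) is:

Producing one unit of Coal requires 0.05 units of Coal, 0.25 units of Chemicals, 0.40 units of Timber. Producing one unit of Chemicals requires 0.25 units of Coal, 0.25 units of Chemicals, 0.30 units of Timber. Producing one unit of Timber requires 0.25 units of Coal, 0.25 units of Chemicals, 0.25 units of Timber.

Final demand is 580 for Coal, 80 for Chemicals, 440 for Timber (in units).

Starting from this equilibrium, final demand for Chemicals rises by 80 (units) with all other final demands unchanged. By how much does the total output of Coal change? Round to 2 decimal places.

I − A =
  [   0.95    -0.25    -0.25]
  [  -0.25     0.75    -0.25]
  [  -0.40    -0.30     0.75]
Cofactors of I−A, C_ij = (−1)^(i+j)·(minor ij) (rows/columns in the sector order above):
  C_11 = (0.75)(0.75) − (-0.25)(-0.30) = 0.4875
  C_12 = −[(-0.25)(0.75) − (-0.25)(-0.40)] = 0.2875
  C_13 = (-0.25)(-0.30) − (0.75)(-0.40) = 0.3750
  C_21 = −[(-0.25)(0.75) − (-0.25)(-0.30)] = 0.2625
  C_22 = (0.95)(0.75) − (-0.25)(-0.40) = 0.6125
  C_23 = −[(0.95)(-0.30) − (-0.25)(-0.40)] = 0.3850
  C_31 = (-0.25)(-0.25) − (-0.25)(0.75) = 0.2500
  C_32 = −[(0.95)(-0.25) − (-0.25)(-0.25)] = 0.3000
  C_33 = (0.95)(0.75) − (-0.25)(-0.25) = 0.6500
det(I−A) = Σ_j (I−A)_1j·C_1j = (0.95)(0.4875) + (-0.25)(0.2875) + (-0.25)(0.3750) = 0.2975
adj(I−A) = Cᵀ =
  [ 0.4875   0.2625   0.2500]
  [ 0.2875   0.6125   0.3000]
  [ 0.3750   0.3850   0.6500]
(I − A)⁻¹ = adj(I−A) / det(I−A) ≈
  [   1.6387     0.8824     0.8403]
  [   0.9664     2.0588     1.0084]
  [   1.2605     1.2941     2.1849]
Δx = (I − A)⁻¹ Δd with Δd having +80 in the Chemicals component and 0 elsewhere.
So Δx_1 = L_12 · (+80), where L_12 = adj(I−A)_12 / det(I−A) = 0.2625 / 0.2975.
Δx_1 = 0.2625 × (+80) / 0.2975 = 21.00 / 0.2975 ≈ 70.59.

Δx_1 = 70.59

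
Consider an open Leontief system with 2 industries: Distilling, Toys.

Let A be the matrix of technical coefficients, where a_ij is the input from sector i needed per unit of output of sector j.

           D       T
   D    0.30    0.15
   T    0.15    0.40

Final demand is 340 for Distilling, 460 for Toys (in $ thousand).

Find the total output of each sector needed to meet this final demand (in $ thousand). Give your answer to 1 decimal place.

x_D = 686.8, x_T = 938.4

I − A =
  [   0.70    -0.15]
  [  -0.15     0.60]
det(I−A) = (0.70)(0.60) − (-0.15)(-0.15) = 0.3975
adj(I−A) = [[0.60, 0.15], [0.15, 0.70]]
(I − A)⁻¹ = adj(I−A) / det(I−A) ≈
  [   1.5094     0.3774]
  [   0.3774     1.7610]
x = (I − A)⁻¹ d = adj(I−A)·d / det(I−A), with det(I−A) = 0.3975:
  x_D = (0.60·340 + 0.15·460) / 0.3975 = 273.00 / 0.3975 ≈ 686.8
  x_T = (0.15·340 + 0.70·460) / 0.3975 = 373.00 / 0.3975 ≈ 938.4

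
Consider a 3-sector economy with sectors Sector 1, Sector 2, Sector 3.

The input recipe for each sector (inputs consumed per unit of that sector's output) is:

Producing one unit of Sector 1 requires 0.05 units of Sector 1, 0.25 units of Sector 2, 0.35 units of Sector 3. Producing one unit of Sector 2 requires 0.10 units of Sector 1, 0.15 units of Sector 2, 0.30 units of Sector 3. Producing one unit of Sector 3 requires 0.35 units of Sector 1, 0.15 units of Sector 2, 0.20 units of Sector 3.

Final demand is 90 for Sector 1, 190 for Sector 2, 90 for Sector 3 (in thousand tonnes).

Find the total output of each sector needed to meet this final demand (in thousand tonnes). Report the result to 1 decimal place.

I − A =
  [   0.95    -0.10    -0.35]
  [  -0.25     0.85    -0.15]
  [  -0.35    -0.30     0.80]
Cofactors of I−A, C_ij = (−1)^(i+j)·(minor ij) (rows/columns in the sector order above):
  C_11 = (0.85)(0.80) − (-0.15)(-0.30) = 0.6350
  C_12 = −[(-0.25)(0.80) − (-0.15)(-0.35)] = 0.2525
  C_13 = (-0.25)(-0.30) − (0.85)(-0.35) = 0.3725
  C_21 = −[(-0.10)(0.80) − (-0.35)(-0.30)] = 0.1850
  C_22 = (0.95)(0.80) − (-0.35)(-0.35) = 0.6375
  C_23 = −[(0.95)(-0.30) − (-0.10)(-0.35)] = 0.3200
  C_31 = (-0.10)(-0.15) − (-0.35)(0.85) = 0.3125
  C_32 = −[(0.95)(-0.15) − (-0.35)(-0.25)] = 0.2300
  C_33 = (0.95)(0.85) − (-0.10)(-0.25) = 0.7825
det(I−A) = Σ_j (I−A)_1j·C_1j = (0.95)(0.6350) + (-0.10)(0.2525) + (-0.35)(0.3725) = 0.447625
adj(I−A) = Cᵀ =
  [ 0.6350   0.1850   0.3125]
  [ 0.2525   0.6375   0.2300]
  [ 0.3725   0.3200   0.7825]
(I − A)⁻¹ = adj(I−A) / det(I−A) ≈
  [   1.4186     0.4133     0.6981]
  [   0.5641     1.4242     0.5138]
  [   0.8322     0.7149     1.7481]
x = (I − A)⁻¹ d = adj(I−A)·d / det(I−A), with det(I−A) = 0.447625:
  x_1 = (0.6350·90 + 0.1850·190 + 0.3125·90) / 0.447625 = 120.425 / 0.447625 ≈ 269.0
  x_2 = (0.2525·90 + 0.6375·190 + 0.2300·90) / 0.447625 = 164.55 / 0.447625 ≈ 367.6
  x_3 = (0.3725·90 + 0.3200·190 + 0.7825·90) / 0.447625 = 164.75 / 0.447625 ≈ 368.1

x_1 = 269.0, x_2 = 367.6, x_3 = 368.1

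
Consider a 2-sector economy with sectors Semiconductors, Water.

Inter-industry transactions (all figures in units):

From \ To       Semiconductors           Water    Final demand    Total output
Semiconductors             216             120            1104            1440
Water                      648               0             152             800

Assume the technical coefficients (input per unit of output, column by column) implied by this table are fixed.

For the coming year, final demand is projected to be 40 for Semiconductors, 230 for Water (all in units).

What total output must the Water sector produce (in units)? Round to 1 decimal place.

x_2 = 272.8

Technical coefficients a_ij = z_ij / X_j:
  a_11 = 216/1440 = 0.15, a_21 = 648/1440 = 0.45
  a_12 = 120/800 = 0.15, a_22 = 0/800 = 0.00
I − A =
  [   0.85    -0.15]
  [  -0.45     1.00]
det(I−A) = (0.85)(1.00) − (-0.15)(-0.45) = 0.7825
adj(I−A) = [[1.00, 0.15], [0.45, 0.85]]
(I − A)⁻¹ = adj(I−A) / det(I−A) ≈
  [   1.2780     0.1917]
  [   0.5751     1.0863]
x = (I − A)⁻¹ d = adj(I−A)·d / det(I−A), with det(I−A) = 0.7825:
  x_1 = (1.00·40 + 0.15·230) / 0.7825 = 74.50 / 0.7825 ≈ 95.2
  x_2 = (0.45·40 + 0.85·230) / 0.7825 = 213.50 / 0.7825 ≈ 272.8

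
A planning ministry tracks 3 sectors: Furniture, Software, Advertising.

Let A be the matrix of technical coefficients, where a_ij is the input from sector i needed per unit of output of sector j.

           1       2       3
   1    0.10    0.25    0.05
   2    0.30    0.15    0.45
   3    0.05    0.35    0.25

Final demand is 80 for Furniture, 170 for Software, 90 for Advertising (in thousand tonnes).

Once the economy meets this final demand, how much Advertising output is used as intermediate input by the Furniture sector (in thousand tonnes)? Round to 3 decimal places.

z_31 = 12.019

I − A =
  [   0.90    -0.25    -0.05]
  [  -0.30     0.85    -0.45]
  [  -0.05    -0.35     0.75]
Cofactors of I−A, C_ij = (−1)^(i+j)·(minor ij) (rows/columns in the sector order above):
  C_11 = (0.85)(0.75) − (-0.45)(-0.35) = 0.4800
  C_12 = −[(-0.30)(0.75) − (-0.45)(-0.05)] = 0.2475
  C_13 = (-0.30)(-0.35) − (0.85)(-0.05) = 0.1475
  C_21 = −[(-0.25)(0.75) − (-0.05)(-0.35)] = 0.2050
  C_22 = (0.90)(0.75) − (-0.05)(-0.05) = 0.6725
  C_23 = −[(0.90)(-0.35) − (-0.25)(-0.05)] = 0.3275
  C_31 = (-0.25)(-0.45) − (-0.05)(0.85) = 0.1550
  C_32 = −[(0.90)(-0.45) − (-0.05)(-0.30)] = 0.4200
  C_33 = (0.90)(0.85) − (-0.25)(-0.30) = 0.6900
det(I−A) = Σ_j (I−A)_1j·C_1j = (0.90)(0.4800) + (-0.25)(0.2475) + (-0.05)(0.1475) = 0.36275
adj(I−A) = Cᵀ =
  [ 0.4800   0.2050   0.1550]
  [ 0.2475   0.6725   0.4200]
  [ 0.1475   0.3275   0.6900]
(I − A)⁻¹ = adj(I−A) / det(I−A) ≈
  [   1.3232     0.5651     0.4273]
  [   0.6823     1.8539     1.1578]
  [   0.4066     0.9028     1.9021]
First solve x = (I − A)⁻¹ d = adj(I−A)·d / det(I−A); in particular x_1 = (0.4800·80 + 0.2050·170 + 0.1550·90) / 0.36275 = 87.20 / 0.36275 ≈ 240.38594.
Intermediate flow from 3 to 1: z_31 = a_31 · x_1 = 0.05 × 87.20 / 0.36275 = 4.36 / 0.36275 ≈ 12.019.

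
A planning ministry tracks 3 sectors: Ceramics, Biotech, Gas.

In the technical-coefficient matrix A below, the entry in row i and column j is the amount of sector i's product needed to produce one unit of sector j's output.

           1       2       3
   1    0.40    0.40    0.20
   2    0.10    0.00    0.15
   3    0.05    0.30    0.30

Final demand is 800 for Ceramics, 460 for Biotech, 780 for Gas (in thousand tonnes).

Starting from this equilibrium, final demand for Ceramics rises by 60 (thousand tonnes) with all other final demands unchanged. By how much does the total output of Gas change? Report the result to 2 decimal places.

I − A =
  [   0.60    -0.40    -0.20]
  [  -0.10     1.00    -0.15]
  [  -0.05    -0.30     0.70]
Cofactors of I−A, C_ij = (−1)^(i+j)·(minor ij) (rows/columns in the sector order above):
  C_11 = (1.00)(0.70) − (-0.15)(-0.30) = 0.6550
  C_12 = −[(-0.10)(0.70) − (-0.15)(-0.05)] = 0.0775
  C_13 = (-0.10)(-0.30) − (1.00)(-0.05) = 0.0800
  C_21 = −[(-0.40)(0.70) − (-0.20)(-0.30)] = 0.3400
  C_22 = (0.60)(0.70) − (-0.20)(-0.05) = 0.4100
  C_23 = −[(0.60)(-0.30) − (-0.40)(-0.05)] = 0.2000
  C_31 = (-0.40)(-0.15) − (-0.20)(1.00) = 0.2600
  C_32 = −[(0.60)(-0.15) − (-0.20)(-0.10)] = 0.1100
  C_33 = (0.60)(1.00) − (-0.40)(-0.10) = 0.5600
det(I−A) = Σ_j (I−A)_1j·C_1j = (0.60)(0.6550) + (-0.40)(0.0775) + (-0.20)(0.0800) = 0.3460
adj(I−A) = Cᵀ =
  [ 0.6550   0.3400   0.2600]
  [ 0.0775   0.4100   0.1100]
  [ 0.0800   0.2000   0.5600]
(I − A)⁻¹ = adj(I−A) / det(I−A) ≈
  [   1.8931     0.9827     0.7514]
  [   0.2240     1.1850     0.3179]
  [   0.2312     0.5780     1.6185]
Δx = (I − A)⁻¹ Δd with Δd having +60 in the Ceramics component and 0 elsewhere.
So Δx_3 = L_31 · (+60), where L_31 = adj(I−A)_31 / det(I−A) = 0.0800 / 0.3460.
Δx_3 = 0.0800 × (+60) / 0.3460 = 4.80 / 0.3460 ≈ 13.87.

Δx_3 = 13.87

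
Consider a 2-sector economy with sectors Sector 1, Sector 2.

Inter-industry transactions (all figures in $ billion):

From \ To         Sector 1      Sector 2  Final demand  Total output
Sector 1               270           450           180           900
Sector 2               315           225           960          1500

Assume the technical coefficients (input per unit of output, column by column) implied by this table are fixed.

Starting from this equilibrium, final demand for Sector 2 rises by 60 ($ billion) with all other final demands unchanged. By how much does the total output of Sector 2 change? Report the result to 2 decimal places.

Technical coefficients a_ij = z_ij / X_j:
  a_11 = 270/900 = 0.30, a_21 = 315/900 = 0.35
  a_12 = 450/1500 = 0.30, a_22 = 225/1500 = 0.15
I − A =
  [   0.70    -0.30]
  [  -0.35     0.85]
det(I−A) = (0.70)(0.85) − (-0.30)(-0.35) = 0.4900
adj(I−A) = [[0.85, 0.30], [0.35, 0.70]]
(I − A)⁻¹ = adj(I−A) / det(I−A) ≈
  [   1.7347     0.6122]
  [   0.7143     1.4286]
Δx = (I − A)⁻¹ Δd with Δd having +60 in the Sector 2 component and 0 elsewhere.
So Δx_2 = L_22 · (+60), where L_22 = adj(I−A)_22 / det(I−A) = 0.70 / 0.4900.
Δx_2 = 0.70 × (+60) / 0.4900 = 42.00 / 0.4900 ≈ 85.71.

Δx_2 = 85.71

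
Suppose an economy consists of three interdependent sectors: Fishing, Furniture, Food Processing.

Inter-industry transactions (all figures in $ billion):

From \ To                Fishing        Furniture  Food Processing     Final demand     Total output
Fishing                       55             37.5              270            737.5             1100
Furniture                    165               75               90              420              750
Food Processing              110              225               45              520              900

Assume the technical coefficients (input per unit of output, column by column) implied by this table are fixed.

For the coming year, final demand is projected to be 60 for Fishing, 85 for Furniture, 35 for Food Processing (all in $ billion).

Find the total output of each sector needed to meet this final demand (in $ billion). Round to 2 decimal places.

Technical coefficients a_ij = z_ij / X_j:
  a_11 = 55/1100 = 0.05, a_21 = 165/1100 = 0.15, a_31 = 110/1100 = 0.10
  a_12 = 37.5/750 = 0.05, a_22 = 75/750 = 0.10, a_32 = 225/750 = 0.30
  a_13 = 270/900 = 0.30, a_23 = 90/900 = 0.10, a_33 = 45/900 = 0.05
I − A =
  [   0.95    -0.05    -0.30]
  [  -0.15     0.90    -0.10]
  [  -0.10    -0.30     0.95]
Cofactors of I−A, C_ij = (−1)^(i+j)·(minor ij) (rows/columns in the sector order above):
  C_11 = (0.90)(0.95) − (-0.10)(-0.30) = 0.8250
  C_12 = −[(-0.15)(0.95) − (-0.10)(-0.10)] = 0.1525
  C_13 = (-0.15)(-0.30) − (0.90)(-0.10) = 0.1350
  C_21 = −[(-0.05)(0.95) − (-0.30)(-0.30)] = 0.1375
  C_22 = (0.95)(0.95) − (-0.30)(-0.10) = 0.8725
  C_23 = −[(0.95)(-0.30) − (-0.05)(-0.10)] = 0.2900
  C_31 = (-0.05)(-0.10) − (-0.30)(0.90) = 0.2750
  C_32 = −[(0.95)(-0.10) − (-0.30)(-0.15)] = 0.1400
  C_33 = (0.95)(0.90) − (-0.05)(-0.15) = 0.8475
det(I−A) = Σ_j (I−A)_1j·C_1j = (0.95)(0.8250) + (-0.05)(0.1525) + (-0.30)(0.1350) = 0.735625
adj(I−A) = Cᵀ =
  [ 0.8250   0.1375   0.2750]
  [ 0.1525   0.8725   0.1400]
  [ 0.1350   0.2900   0.8475]
(I − A)⁻¹ = adj(I−A) / det(I−A) ≈
  [   1.1215     0.1869     0.3738]
  [   0.2073     1.1861     0.1903]
  [   0.1835     0.3942     1.1521]
x = (I − A)⁻¹ d = adj(I−A)·d / det(I−A), with det(I−A) = 0.735625:
  x_1 = (0.8250·60 + 0.1375·85 + 0.2750·35) / 0.735625 = 70.8125 / 0.735625 ≈ 96.26
  x_2 = (0.1525·60 + 0.8725·85 + 0.1400·35) / 0.735625 = 88.2125 / 0.735625 ≈ 119.92
  x_3 = (0.1350·60 + 0.2900·85 + 0.8475·35) / 0.735625 = 62.4125 / 0.735625 ≈ 84.84

x_1 = 96.26, x_2 = 119.92, x_3 = 84.84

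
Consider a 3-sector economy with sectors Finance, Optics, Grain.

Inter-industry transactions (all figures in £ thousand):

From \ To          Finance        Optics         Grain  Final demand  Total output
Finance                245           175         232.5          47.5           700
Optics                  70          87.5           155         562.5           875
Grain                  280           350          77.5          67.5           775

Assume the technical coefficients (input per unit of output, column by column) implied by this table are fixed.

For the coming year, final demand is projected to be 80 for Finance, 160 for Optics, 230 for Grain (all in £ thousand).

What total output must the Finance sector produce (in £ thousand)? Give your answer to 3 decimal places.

x_1 = 554.446

Technical coefficients a_ij = z_ij / X_j:
  a_11 = 245/700 = 0.35, a_21 = 70/700 = 0.10, a_31 = 280/700 = 0.40
  a_12 = 175/875 = 0.20, a_22 = 87.5/875 = 0.10, a_32 = 350/875 = 0.40
  a_13 = 232.5/775 = 0.30, a_23 = 155/775 = 0.20, a_33 = 77.5/775 = 0.10
I − A =
  [   0.65    -0.20    -0.30]
  [  -0.10     0.90    -0.20]
  [  -0.40    -0.40     0.90]
Cofactors of I−A, C_ij = (−1)^(i+j)·(minor ij) (rows/columns in the sector order above):
  C_11 = (0.90)(0.90) − (-0.20)(-0.40) = 0.7300
  C_12 = −[(-0.10)(0.90) − (-0.20)(-0.40)] = 0.1700
  C_13 = (-0.10)(-0.40) − (0.90)(-0.40) = 0.4000
  C_21 = −[(-0.20)(0.90) − (-0.30)(-0.40)] = 0.3000
  C_22 = (0.65)(0.90) − (-0.30)(-0.40) = 0.4650
  C_23 = −[(0.65)(-0.40) − (-0.20)(-0.40)] = 0.3400
  C_31 = (-0.20)(-0.20) − (-0.30)(0.90) = 0.3100
  C_32 = −[(0.65)(-0.20) − (-0.30)(-0.10)] = 0.1600
  C_33 = (0.65)(0.90) − (-0.20)(-0.10) = 0.5650
det(I−A) = Σ_j (I−A)_1j·C_1j = (0.65)(0.7300) + (-0.20)(0.1700) + (-0.30)(0.4000) = 0.3205
adj(I−A) = Cᵀ =
  [ 0.7300   0.3000   0.3100]
  [ 0.1700   0.4650   0.1600]
  [ 0.4000   0.3400   0.5650]
(I − A)⁻¹ = adj(I−A) / det(I−A) ≈
  [   2.2777     0.9360     0.9672]
  [   0.5304     1.4509     0.4992]
  [   1.2480     1.0608     1.7629]
x = (I − A)⁻¹ d = adj(I−A)·d / det(I−A), with det(I−A) = 0.3205:
  x_1 = (0.7300·80 + 0.3000·160 + 0.3100·230) / 0.3205 = 177.70 / 0.3205 ≈ 554.446
  x_2 = (0.1700·80 + 0.4650·160 + 0.1600·230) / 0.3205 = 124.80 / 0.3205 ≈ 389.392
  x_3 = (0.4000·80 + 0.3400·160 + 0.5650·230) / 0.3205 = 216.35 / 0.3205 ≈ 675.039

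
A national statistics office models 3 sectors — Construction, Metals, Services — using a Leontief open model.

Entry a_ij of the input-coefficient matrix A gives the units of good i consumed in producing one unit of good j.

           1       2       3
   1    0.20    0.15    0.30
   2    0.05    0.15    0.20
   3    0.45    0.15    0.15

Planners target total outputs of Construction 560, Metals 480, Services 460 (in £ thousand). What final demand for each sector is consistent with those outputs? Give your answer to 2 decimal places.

I − A =
  [   0.80    -0.15    -0.30]
  [  -0.05     0.85    -0.20]
  [  -0.45    -0.15     0.85]
d = (I − A) x:
  d_1 = (+0.80)·560 + (-0.15)·480 + (-0.30)·460 = 238.00
  d_2 = (-0.05)·560 + (+0.85)·480 + (-0.20)·460 = 288.00
  d_3 = (-0.45)·560 + (-0.15)·480 + (+0.85)·460 = 67.00

d_1 = 238.00, d_2 = 288.00, d_3 = 67.00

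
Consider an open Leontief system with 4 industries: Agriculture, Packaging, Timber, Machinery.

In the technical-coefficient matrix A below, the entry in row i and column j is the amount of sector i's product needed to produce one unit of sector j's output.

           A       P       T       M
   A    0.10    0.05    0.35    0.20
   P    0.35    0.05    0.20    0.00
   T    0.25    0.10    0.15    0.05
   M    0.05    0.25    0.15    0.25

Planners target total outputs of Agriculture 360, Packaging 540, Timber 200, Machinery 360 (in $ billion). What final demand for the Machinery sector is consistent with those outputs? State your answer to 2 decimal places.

d_M = 87.00

I − A =
  [   0.90    -0.05    -0.35    -0.20]
  [  -0.35     0.95    -0.20     0.00]
  [  -0.25    -0.10     0.85    -0.05]
  [  -0.05    -0.25    -0.15     0.75]
d = (I − A) x:
  d_A = (+0.90)·360 + (-0.05)·540 + (-0.35)·200 + (-0.20)·360 = 155.00
  d_P = (-0.35)·360 + (+0.95)·540 + (-0.20)·200 + (+0.00)·360 = 347.00
  d_T = (-0.25)·360 + (-0.10)·540 + (+0.85)·200 + (-0.05)·360 = 8.00
  d_M = (-0.05)·360 + (-0.25)·540 + (-0.15)·200 + (+0.75)·360 = 87.00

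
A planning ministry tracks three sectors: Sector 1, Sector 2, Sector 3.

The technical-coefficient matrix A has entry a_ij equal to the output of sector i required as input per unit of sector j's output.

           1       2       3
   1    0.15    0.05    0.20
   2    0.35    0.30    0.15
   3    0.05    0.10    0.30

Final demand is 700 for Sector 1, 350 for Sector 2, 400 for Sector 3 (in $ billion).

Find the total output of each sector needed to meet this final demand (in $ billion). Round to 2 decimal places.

I − A =
  [   0.85    -0.05    -0.20]
  [  -0.35     0.70    -0.15]
  [  -0.05    -0.10     0.70]
Cofactors of I−A, C_ij = (−1)^(i+j)·(minor ij) (rows/columns in the sector order above):
  C_11 = (0.70)(0.70) − (-0.15)(-0.10) = 0.4750
  C_12 = −[(-0.35)(0.70) − (-0.15)(-0.05)] = 0.2525
  C_13 = (-0.35)(-0.10) − (0.70)(-0.05) = 0.0700
  C_21 = −[(-0.05)(0.70) − (-0.20)(-0.10)] = 0.0550
  C_22 = (0.85)(0.70) − (-0.20)(-0.05) = 0.5850
  C_23 = −[(0.85)(-0.10) − (-0.05)(-0.05)] = 0.0875
  C_31 = (-0.05)(-0.15) − (-0.20)(0.70) = 0.1475
  C_32 = −[(0.85)(-0.15) − (-0.20)(-0.35)] = 0.1975
  C_33 = (0.85)(0.70) − (-0.05)(-0.35) = 0.5775
det(I−A) = Σ_j (I−A)_1j·C_1j = (0.85)(0.4750) + (-0.05)(0.2525) + (-0.20)(0.0700) = 0.377125
adj(I−A) = Cᵀ =
  [ 0.4750   0.0550   0.1475]
  [ 0.2525   0.5850   0.1975]
  [ 0.0700   0.0875   0.5775]
(I − A)⁻¹ = adj(I−A) / det(I−A) ≈
  [   1.2595     0.1458     0.3911]
  [   0.6695     1.5512     0.5237]
  [   0.1856     0.2320     1.5313]
x = (I − A)⁻¹ d = adj(I−A)·d / det(I−A), with det(I−A) = 0.377125:
  x_1 = (0.4750·700 + 0.0550·350 + 0.1475·400) / 0.377125 = 410.75 / 0.377125 ≈ 1089.16
  x_2 = (0.2525·700 + 0.5850·350 + 0.1975·400) / 0.377125 = 460.50 / 0.377125 ≈ 1221.08
  x_3 = (0.0700·700 + 0.0875·350 + 0.5775·400) / 0.377125 = 310.625 / 0.377125 ≈ 823.67

x_1 = 1089.16, x_2 = 1221.08, x_3 = 823.67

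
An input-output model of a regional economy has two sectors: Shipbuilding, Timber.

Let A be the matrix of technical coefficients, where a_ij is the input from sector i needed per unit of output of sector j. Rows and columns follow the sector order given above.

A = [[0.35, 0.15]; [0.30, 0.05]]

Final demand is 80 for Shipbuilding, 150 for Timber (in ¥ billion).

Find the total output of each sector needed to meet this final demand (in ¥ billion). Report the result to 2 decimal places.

I − A =
  [   0.65    -0.15]
  [  -0.30     0.95]
det(I−A) = (0.65)(0.95) − (-0.15)(-0.30) = 0.5725
adj(I−A) = [[0.95, 0.15], [0.30, 0.65]]
(I − A)⁻¹ = adj(I−A) / det(I−A) ≈
  [   1.6594     0.2620]
  [   0.5240     1.1354]
x = (I − A)⁻¹ d = adj(I−A)·d / det(I−A), with det(I−A) = 0.5725:
  x_1 = (0.95·80 + 0.15·150) / 0.5725 = 98.50 / 0.5725 ≈ 172.05
  x_2 = (0.30·80 + 0.65·150) / 0.5725 = 121.50 / 0.5725 ≈ 212.23

x_1 = 172.05, x_2 = 212.23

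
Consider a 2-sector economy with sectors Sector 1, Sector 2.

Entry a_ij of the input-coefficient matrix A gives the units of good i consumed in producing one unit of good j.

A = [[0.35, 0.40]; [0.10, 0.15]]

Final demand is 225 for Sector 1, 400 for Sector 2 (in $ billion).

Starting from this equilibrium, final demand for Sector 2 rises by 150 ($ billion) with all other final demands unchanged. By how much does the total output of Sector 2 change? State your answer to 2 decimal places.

I − A =
  [   0.65    -0.40]
  [  -0.10     0.85]
det(I−A) = (0.65)(0.85) − (-0.40)(-0.10) = 0.5125
adj(I−A) = [[0.85, 0.40], [0.10, 0.65]]
(I − A)⁻¹ = adj(I−A) / det(I−A) ≈
  [   1.6585     0.7805]
  [   0.1951     1.2683]
Δx = (I − A)⁻¹ Δd with Δd having +150 in the Sector 2 component and 0 elsewhere.
So Δx_2 = L_22 · (+150), where L_22 = adj(I−A)_22 / det(I−A) = 0.65 / 0.5125.
Δx_2 = 0.65 × (+150) / 0.5125 = 97.50 / 0.5125 ≈ 190.24.

Δx_2 = 190.24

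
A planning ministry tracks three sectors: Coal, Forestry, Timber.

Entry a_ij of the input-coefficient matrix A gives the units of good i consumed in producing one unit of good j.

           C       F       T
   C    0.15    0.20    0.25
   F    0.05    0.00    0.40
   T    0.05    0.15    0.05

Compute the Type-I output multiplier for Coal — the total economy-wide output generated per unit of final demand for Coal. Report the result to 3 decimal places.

I − A =
  [   0.85    -0.20    -0.25]
  [  -0.05     1.00    -0.40]
  [  -0.05    -0.15     0.95]
Cofactors of I−A, C_ij = (−1)^(i+j)·(minor ij) (rows/columns in the sector order above):
  C_11 = (1.00)(0.95) − (-0.40)(-0.15) = 0.8900
  C_12 = −[(-0.05)(0.95) − (-0.40)(-0.05)] = 0.0675
  C_13 = (-0.05)(-0.15) − (1.00)(-0.05) = 0.0575
  C_21 = −[(-0.20)(0.95) − (-0.25)(-0.15)] = 0.2275
  C_22 = (0.85)(0.95) − (-0.25)(-0.05) = 0.7950
  C_23 = −[(0.85)(-0.15) − (-0.20)(-0.05)] = 0.1375
  C_31 = (-0.20)(-0.40) − (-0.25)(1.00) = 0.3300
  C_32 = −[(0.85)(-0.40) − (-0.25)(-0.05)] = 0.3525
  C_33 = (0.85)(1.00) − (-0.20)(-0.05) = 0.8400
det(I−A) = Σ_j (I−A)_1j·C_1j = (0.85)(0.8900) + (-0.20)(0.0675) + (-0.25)(0.0575) = 0.728625
adj(I−A) = Cᵀ =
  [ 0.8900   0.2275   0.3300]
  [ 0.0675   0.7950   0.3525]
  [ 0.0575   0.1375   0.8400]
(I − A)⁻¹ = adj(I−A) / det(I−A) ≈
  [   1.2215     0.3122     0.4529]
  [   0.0926     1.0911     0.4838]
  [   0.0789     0.1887     1.1529]
The output multiplier for sector j is the column-j sum of the Leontief inverse (I − A)⁻¹ = adj(I−A) / det(I−A).
Column C of adj(I−A): (0.8900, 0.0675, 0.0575); det(I−A) = 0.728625.
m_C = (0.8900 + 0.0675 + 0.0575) / 0.728625 = 1.015 / 0.728625 ≈ 1.393.

m_C = 1.393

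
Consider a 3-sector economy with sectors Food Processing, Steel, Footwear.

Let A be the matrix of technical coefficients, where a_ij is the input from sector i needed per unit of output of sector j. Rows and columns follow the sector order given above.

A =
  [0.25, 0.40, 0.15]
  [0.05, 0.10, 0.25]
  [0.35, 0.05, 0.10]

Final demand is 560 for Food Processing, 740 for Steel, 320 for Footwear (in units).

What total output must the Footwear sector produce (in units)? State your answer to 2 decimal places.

x_3 = 1042.71

I − A =
  [   0.75    -0.40    -0.15]
  [  -0.05     0.90    -0.25]
  [  -0.35    -0.05     0.90]
Cofactors of I−A, C_ij = (−1)^(i+j)·(minor ij) (rows/columns in the sector order above):
  C_11 = (0.90)(0.90) − (-0.25)(-0.05) = 0.7975
  C_12 = −[(-0.05)(0.90) − (-0.25)(-0.35)] = 0.1325
  C_13 = (-0.05)(-0.05) − (0.90)(-0.35) = 0.3175
  C_21 = −[(-0.40)(0.90) − (-0.15)(-0.05)] = 0.3675
  C_22 = (0.75)(0.90) − (-0.15)(-0.35) = 0.6225
  C_23 = −[(0.75)(-0.05) − (-0.40)(-0.35)] = 0.1775
  C_31 = (-0.40)(-0.25) − (-0.15)(0.90) = 0.2350
  C_32 = −[(0.75)(-0.25) − (-0.15)(-0.05)] = 0.1950
  C_33 = (0.75)(0.90) − (-0.40)(-0.05) = 0.6550
det(I−A) = Σ_j (I−A)_1j·C_1j = (0.75)(0.7975) + (-0.40)(0.1325) + (-0.15)(0.3175) = 0.4975
adj(I−A) = Cᵀ =
  [ 0.7975   0.3675   0.2350]
  [ 0.1325   0.6225   0.1950]
  [ 0.3175   0.1775   0.6550]
(I − A)⁻¹ = adj(I−A) / det(I−A) ≈
  [   1.6030     0.7387     0.4724]
  [   0.2663     1.2513     0.3920]
  [   0.6382     0.3568     1.3166]
x = (I − A)⁻¹ d = adj(I−A)·d / det(I−A), with det(I−A) = 0.4975:
  x_1 = (0.7975·560 + 0.3675·740 + 0.2350·320) / 0.4975 = 793.75 / 0.4975 ≈ 1595.48
  x_2 = (0.1325·560 + 0.6225·740 + 0.1950·320) / 0.4975 = 597.25 / 0.4975 ≈ 1200.50
  x_3 = (0.3175·560 + 0.1775·740 + 0.6550·320) / 0.4975 = 518.75 / 0.4975 ≈ 1042.71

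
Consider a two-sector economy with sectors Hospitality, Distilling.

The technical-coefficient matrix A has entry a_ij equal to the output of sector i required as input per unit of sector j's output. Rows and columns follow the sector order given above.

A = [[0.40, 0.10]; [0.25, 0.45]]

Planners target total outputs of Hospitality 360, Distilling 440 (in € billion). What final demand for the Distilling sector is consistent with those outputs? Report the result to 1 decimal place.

I − A =
  [   0.60    -0.10]
  [  -0.25     0.55]
d = (I − A) x:
  d_1 = (+0.60)·360 + (-0.10)·440 = 172.0
  d_2 = (-0.25)·360 + (+0.55)·440 = 152.0

d_2 = 152.0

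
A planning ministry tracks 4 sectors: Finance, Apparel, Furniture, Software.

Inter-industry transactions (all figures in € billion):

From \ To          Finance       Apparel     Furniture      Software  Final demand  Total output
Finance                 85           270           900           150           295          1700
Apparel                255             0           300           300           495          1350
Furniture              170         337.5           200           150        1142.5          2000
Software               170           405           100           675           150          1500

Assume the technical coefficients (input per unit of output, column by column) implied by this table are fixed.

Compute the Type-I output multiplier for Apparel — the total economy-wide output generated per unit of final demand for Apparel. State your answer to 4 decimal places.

Technical coefficients a_ij = z_ij / X_j:
  a_11 = 85/1700 = 0.05, a_21 = 255/1700 = 0.15, a_31 = 170/1700 = 0.10, a_41 = 170/1700 = 0.10
  a_12 = 270/1350 = 0.20, a_22 = 0/1350 = 0.00, a_32 = 337.5/1350 = 0.25, a_42 = 405/1350 = 0.30
  a_13 = 900/2000 = 0.45, a_23 = 300/2000 = 0.15, a_33 = 200/2000 = 0.10, a_43 = 100/2000 = 0.05
  a_14 = 150/1500 = 0.10, a_24 = 300/1500 = 0.20, a_34 = 150/1500 = 0.10, a_44 = 675/1500 = 0.45
I − A =
  [   0.95    -0.20    -0.45    -0.10]
  [  -0.15     1.00    -0.15    -0.20]
  [  -0.10    -0.25     0.90    -0.10]
  [  -0.10    -0.30    -0.05     0.55]
Compute the cofactors C_ij = (−1)^(i+j)·(3×3 minor ij) of I−A; the adjugate is their transpose:
adj(I−A) = Cᵀ =
  [ 0.408375   0.201625   0.248500   0.192750]
  [ 0.102250   0.426750   0.133250   0.198000]
  [ 0.089125   0.172625   0.430500   0.157250]
  [ 0.138125   0.285125   0.157000   0.727500]
det(I−A) = Σ_j (I−A)_1j·C_1j = (0.95)(0.408375) + (-0.20)(0.102250) + (-0.45)(0.089125) + (-0.10)(0.138125) = 0.3135875
(I − A)⁻¹ = adj(I−A) / det(I−A) ≈
  [   1.30227     0.64296     0.79244     0.61466]
  [   0.32607     1.36086     0.42492     0.63140]
  [   0.28421     0.55048     1.37282     0.50145]
  [   0.44047     0.90924     0.50066     2.31993]
The output multiplier for sector j is the column-j sum of the Leontief inverse (I − A)⁻¹ = adj(I−A) / det(I−A).
Column 2 of adj(I−A): (0.201625, 0.426750, 0.172625, 0.285125); det(I−A) = 0.3135875.
m_2 = (0.201625 + 0.426750 + 0.172625 + 0.285125) / 0.3135875 = 1.086125 / 0.3135875 ≈ 3.4635.

m_2 = 3.4635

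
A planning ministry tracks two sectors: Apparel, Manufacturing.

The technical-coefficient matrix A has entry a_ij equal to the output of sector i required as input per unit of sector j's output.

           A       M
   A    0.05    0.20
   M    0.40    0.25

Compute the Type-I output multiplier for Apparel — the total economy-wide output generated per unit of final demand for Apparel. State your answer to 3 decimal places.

m_A = 1.818

I − A =
  [   0.95    -0.20]
  [  -0.40     0.75]
det(I−A) = (0.95)(0.75) − (-0.20)(-0.40) = 0.6325
adj(I−A) = [[0.75, 0.20], [0.40, 0.95]]
(I − A)⁻¹ = adj(I−A) / det(I−A) ≈
  [   1.1858     0.3162]
  [   0.6324     1.5020]
The output multiplier for sector j is the column-j sum of the Leontief inverse (I − A)⁻¹ = adj(I−A) / det(I−A).
Column A of adj(I−A): (0.75, 0.40); det(I−A) = 0.6325.
m_A = (0.75 + 0.40) / 0.6325 = 1.15 / 0.6325 ≈ 1.818.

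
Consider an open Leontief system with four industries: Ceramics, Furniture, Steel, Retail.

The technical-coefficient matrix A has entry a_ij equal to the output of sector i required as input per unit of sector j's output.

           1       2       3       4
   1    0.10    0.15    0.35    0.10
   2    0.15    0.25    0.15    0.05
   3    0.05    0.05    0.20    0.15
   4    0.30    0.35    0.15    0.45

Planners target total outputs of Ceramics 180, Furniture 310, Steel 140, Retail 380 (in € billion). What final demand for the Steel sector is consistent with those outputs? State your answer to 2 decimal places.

d_3 = 30.50

I − A =
  [   0.90    -0.15    -0.35    -0.10]
  [  -0.15     0.75    -0.15    -0.05]
  [  -0.05    -0.05     0.80    -0.15]
  [  -0.30    -0.35    -0.15     0.55]
d = (I − A) x:
  d_1 = (+0.90)·180 + (-0.15)·310 + (-0.35)·140 + (-0.10)·380 = 28.50
  d_2 = (-0.15)·180 + (+0.75)·310 + (-0.15)·140 + (-0.05)·380 = 165.50
  d_3 = (-0.05)·180 + (-0.05)·310 + (+0.80)·140 + (-0.15)·380 = 30.50
  d_4 = (-0.30)·180 + (-0.35)·310 + (-0.15)·140 + (+0.55)·380 = 25.50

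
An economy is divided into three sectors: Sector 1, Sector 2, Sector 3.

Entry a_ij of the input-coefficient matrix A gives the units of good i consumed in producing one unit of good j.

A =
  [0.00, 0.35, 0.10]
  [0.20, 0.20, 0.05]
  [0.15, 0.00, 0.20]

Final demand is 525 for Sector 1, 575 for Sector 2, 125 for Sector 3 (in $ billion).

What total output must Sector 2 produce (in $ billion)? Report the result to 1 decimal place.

x_2 = 962.6

I − A =
  [   1.00    -0.35    -0.10]
  [  -0.20     0.80    -0.05]
  [  -0.15     0.00     0.80]
Cofactors of I−A, C_ij = (−1)^(i+j)·(minor ij) (rows/columns in the sector order above):
  C_11 = (0.80)(0.80) − (-0.05)(0.00) = 0.6400
  C_12 = −[(-0.20)(0.80) − (-0.05)(-0.15)] = 0.1675
  C_13 = (-0.20)(0.00) − (0.80)(-0.15) = 0.1200
  C_21 = −[(-0.35)(0.80) − (-0.10)(0.00)] = 0.2800
  C_22 = (1.00)(0.80) − (-0.10)(-0.15) = 0.7850
  C_23 = −[(1.00)(0.00) − (-0.35)(-0.15)] = 0.0525
  C_31 = (-0.35)(-0.05) − (-0.10)(0.80) = 0.0975
  C_32 = −[(1.00)(-0.05) − (-0.10)(-0.20)] = 0.0700
  C_33 = (1.00)(0.80) − (-0.35)(-0.20) = 0.7300
det(I−A) = Σ_j (I−A)_1j·C_1j = (1.00)(0.6400) + (-0.35)(0.1675) + (-0.10)(0.1200) = 0.569375
adj(I−A) = Cᵀ =
  [ 0.6400   0.2800   0.0975]
  [ 0.1675   0.7850   0.0700]
  [ 0.1200   0.0525   0.7300]
(I − A)⁻¹ = adj(I−A) / det(I−A) ≈
  [   1.1240     0.4918     0.1712]
  [   0.2942     1.3787     0.1229]
  [   0.2108     0.0922     1.2821]
x = (I − A)⁻¹ d = adj(I−A)·d / det(I−A), with det(I−A) = 0.569375:
  x_1 = (0.6400·525 + 0.2800·575 + 0.0975·125) / 0.569375 = 509.1875 / 0.569375 ≈ 894.3
  x_2 = (0.1675·525 + 0.7850·575 + 0.0700·125) / 0.569375 = 548.0625 / 0.569375 ≈ 962.6
  x_3 = (0.1200·525 + 0.0525·575 + 0.7300·125) / 0.569375 = 184.4375 / 0.569375 ≈ 323.9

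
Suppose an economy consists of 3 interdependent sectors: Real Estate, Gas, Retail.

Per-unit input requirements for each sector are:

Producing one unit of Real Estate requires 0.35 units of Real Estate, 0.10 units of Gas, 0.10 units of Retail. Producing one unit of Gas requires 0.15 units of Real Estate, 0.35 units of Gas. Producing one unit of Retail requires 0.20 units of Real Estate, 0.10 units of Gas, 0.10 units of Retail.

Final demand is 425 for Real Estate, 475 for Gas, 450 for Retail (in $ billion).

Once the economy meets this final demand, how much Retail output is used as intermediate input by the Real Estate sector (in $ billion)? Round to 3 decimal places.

I − A =
  [   0.65    -0.15    -0.20]
  [  -0.10     0.65    -0.10]
  [  -0.10     0.00     0.90]
Cofactors of I−A, C_ij = (−1)^(i+j)·(minor ij) (rows/columns in the sector order above):
  C_11 = (0.65)(0.90) − (-0.10)(0.00) = 0.5850
  C_12 = −[(-0.10)(0.90) − (-0.10)(-0.10)] = 0.1000
  C_13 = (-0.10)(0.00) − (0.65)(-0.10) = 0.0650
  C_21 = −[(-0.15)(0.90) − (-0.20)(0.00)] = 0.1350
  C_22 = (0.65)(0.90) − (-0.20)(-0.10) = 0.5650
  C_23 = −[(0.65)(0.00) − (-0.15)(-0.10)] = 0.0150
  C_31 = (-0.15)(-0.10) − (-0.20)(0.65) = 0.1450
  C_32 = −[(0.65)(-0.10) − (-0.20)(-0.10)] = 0.0850
  C_33 = (0.65)(0.65) − (-0.15)(-0.10) = 0.4075
det(I−A) = Σ_j (I−A)_1j·C_1j = (0.65)(0.5850) + (-0.15)(0.1000) + (-0.20)(0.0650) = 0.35225
adj(I−A) = Cᵀ =
  [ 0.5850   0.1350   0.1450]
  [ 0.1000   0.5650   0.0850]
  [ 0.0650   0.0150   0.4075]
(I − A)⁻¹ = adj(I−A) / det(I−A) ≈
  [   1.6608     0.3833     0.4116]
  [   0.2839     1.6040     0.2413]
  [   0.1845     0.0426     1.1568]
First solve x = (I − A)⁻¹ d = adj(I−A)·d / det(I−A); in particular x_1 = (0.5850·425 + 0.1350·475 + 0.1450·450) / 0.35225 = 378.00 / 0.35225 ≈ 1073.10149.
Intermediate flow from 3 to 1: z_31 = a_31 · x_1 = 0.10 × 378.00 / 0.35225 = 37.80 / 0.35225 ≈ 107.310.

z_31 = 107.310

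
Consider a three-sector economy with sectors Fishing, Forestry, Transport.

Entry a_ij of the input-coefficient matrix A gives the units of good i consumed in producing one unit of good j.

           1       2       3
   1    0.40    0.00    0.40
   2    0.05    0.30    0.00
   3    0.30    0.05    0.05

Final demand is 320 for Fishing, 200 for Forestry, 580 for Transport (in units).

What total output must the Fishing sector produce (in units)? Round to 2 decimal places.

I − A =
  [   0.60     0.00    -0.40]
  [  -0.05     0.70     0.00]
  [  -0.30    -0.05     0.95]
Cofactors of I−A, C_ij = (−1)^(i+j)·(minor ij) (rows/columns in the sector order above):
  C_11 = (0.70)(0.95) − (0.00)(-0.05) = 0.6650
  C_12 = −[(-0.05)(0.95) − (0.00)(-0.30)] = 0.0475
  C_13 = (-0.05)(-0.05) − (0.70)(-0.30) = 0.2125
  C_21 = −[(0.00)(0.95) − (-0.40)(-0.05)] = 0.0200
  C_22 = (0.60)(0.95) − (-0.40)(-0.30) = 0.4500
  C_23 = −[(0.60)(-0.05) − (0.00)(-0.30)] = 0.0300
  C_31 = (0.00)(0.00) − (-0.40)(0.70) = 0.2800
  C_32 = −[(0.60)(0.00) − (-0.40)(-0.05)] = 0.0200
  C_33 = (0.60)(0.70) − (0.00)(-0.05) = 0.4200
det(I−A) = Σ_j (I−A)_1j·C_1j = (0.60)(0.6650) + (0.00)(0.0475) + (-0.40)(0.2125) = 0.3140
adj(I−A) = Cᵀ =
  [ 0.6650   0.0200   0.2800]
  [ 0.0475   0.4500   0.0200]
  [ 0.2125   0.0300   0.4200]
(I − A)⁻¹ = adj(I−A) / det(I−A) ≈
  [   2.1178     0.0637     0.8917]
  [   0.1513     1.4331     0.0637]
  [   0.6768     0.0955     1.3376]
x = (I − A)⁻¹ d = adj(I−A)·d / det(I−A), with det(I−A) = 0.3140:
  x_1 = (0.6650·320 + 0.0200·200 + 0.2800·580) / 0.3140 = 379.20 / 0.3140 ≈ 1207.64
  x_2 = (0.0475·320 + 0.4500·200 + 0.0200·580) / 0.3140 = 116.80 / 0.3140 ≈ 371.97
  x_3 = (0.2125·320 + 0.0300·200 + 0.4200·580) / 0.3140 = 317.60 / 0.3140 ≈ 1011.46

x_1 = 1207.64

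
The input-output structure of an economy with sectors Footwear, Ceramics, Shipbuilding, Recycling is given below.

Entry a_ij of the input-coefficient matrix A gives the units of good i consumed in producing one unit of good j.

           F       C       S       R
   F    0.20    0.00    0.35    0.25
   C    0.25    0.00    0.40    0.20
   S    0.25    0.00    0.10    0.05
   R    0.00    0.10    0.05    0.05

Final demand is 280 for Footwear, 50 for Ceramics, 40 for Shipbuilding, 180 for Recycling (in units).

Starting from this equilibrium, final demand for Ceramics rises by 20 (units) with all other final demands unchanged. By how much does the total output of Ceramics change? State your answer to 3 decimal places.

Δx_C = 20.796

I − A =
  [   0.80     0.00    -0.35    -0.25]
  [  -0.25     1.00    -0.40    -0.20]
  [  -0.25     0.00     0.90    -0.05]
  [   0.00    -0.10    -0.05     0.95]
Compute the cofactors C_ij = (−1)^(i+j)·(3×3 minor ij) of I−A; the adjugate is their transpose:
adj(I−A) = Cᵀ =
  [ 0.832500   0.024250   0.348000   0.242500]
  [ 0.310625   0.595750   0.398250   0.228125]
  [ 0.233750   0.010250   0.737750   0.102500]
  [ 0.045000   0.063250   0.080750   0.632500]
det(I−A) = Σ_j (I−A)_1j·C_1j = (0.80)(0.832500) + (0.00)(0.310625) + (-0.35)(0.233750) + (-0.25)(0.045000) = 0.5729375
(I − A)⁻¹ = adj(I−A) / det(I−A) ≈
  [   1.4530     0.0423     0.6074     0.4233]
  [   0.5422     1.0398     0.6951     0.3982]
  [   0.4080     0.0179     1.2877     0.1789]
  [   0.0785     0.1104     0.1409     1.1040]
Δx = (I − A)⁻¹ Δd with Δd having +20 in the Ceramics component and 0 elsewhere.
So Δx_C = L_CC · (+20), where L_CC = adj(I−A)_CC / det(I−A) = 0.595750 / 0.5729375.
Δx_C = 0.595750 × (+20) / 0.5729375 = 11.915 / 0.5729375 ≈ 20.796.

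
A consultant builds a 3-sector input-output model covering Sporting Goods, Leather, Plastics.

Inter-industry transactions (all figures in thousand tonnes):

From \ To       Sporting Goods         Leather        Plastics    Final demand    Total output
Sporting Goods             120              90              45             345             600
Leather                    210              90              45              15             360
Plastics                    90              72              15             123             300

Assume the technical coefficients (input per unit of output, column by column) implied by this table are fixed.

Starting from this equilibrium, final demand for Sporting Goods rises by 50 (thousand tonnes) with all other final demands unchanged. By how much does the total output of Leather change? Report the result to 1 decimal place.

Technical coefficients a_ij = z_ij / X_j:
  a_11 = 120/600 = 0.20, a_21 = 210/600 = 0.35, a_31 = 90/600 = 0.15
  a_12 = 90/360 = 0.25, a_22 = 90/360 = 0.25, a_32 = 72/360 = 0.20
  a_13 = 45/300 = 0.15, a_23 = 45/300 = 0.15, a_33 = 15/300 = 0.05
I − A =
  [   0.80    -0.25    -0.15]
  [  -0.35     0.75    -0.15]
  [  -0.15    -0.20     0.95]
Cofactors of I−A, C_ij = (−1)^(i+j)·(minor ij) (rows/columns in the sector order above):
  C_11 = (0.75)(0.95) − (-0.15)(-0.20) = 0.6825
  C_12 = −[(-0.35)(0.95) − (-0.15)(-0.15)] = 0.3550
  C_13 = (-0.35)(-0.20) − (0.75)(-0.15) = 0.1825
  C_21 = −[(-0.25)(0.95) − (-0.15)(-0.20)] = 0.2675
  C_22 = (0.80)(0.95) − (-0.15)(-0.15) = 0.7375
  C_23 = −[(0.80)(-0.20) − (-0.25)(-0.15)] = 0.1975
  C_31 = (-0.25)(-0.15) − (-0.15)(0.75) = 0.1500
  C_32 = −[(0.80)(-0.15) − (-0.15)(-0.35)] = 0.1725
  C_33 = (0.80)(0.75) − (-0.25)(-0.35) = 0.5125
det(I−A) = Σ_j (I−A)_1j·C_1j = (0.80)(0.6825) + (-0.25)(0.3550) + (-0.15)(0.1825) = 0.429875
adj(I−A) = Cᵀ =
  [ 0.6825   0.2675   0.1500]
  [ 0.3550   0.7375   0.1725]
  [ 0.1825   0.1975   0.5125]
(I − A)⁻¹ = adj(I−A) / det(I−A) ≈
  [   1.5877     0.6223     0.3489]
  [   0.8258     1.7156     0.4013]
  [   0.4245     0.4594     1.1922]
Δx = (I − A)⁻¹ Δd with Δd having +50 in the Sporting Goods component and 0 elsewhere.
So Δx_2 = L_21 · (+50), where L_21 = adj(I−A)_21 / det(I−A) = 0.3550 / 0.429875.
Δx_2 = 0.3550 × (+50) / 0.429875 = 17.75 / 0.429875 ≈ 41.3.

Δx_2 = 41.3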